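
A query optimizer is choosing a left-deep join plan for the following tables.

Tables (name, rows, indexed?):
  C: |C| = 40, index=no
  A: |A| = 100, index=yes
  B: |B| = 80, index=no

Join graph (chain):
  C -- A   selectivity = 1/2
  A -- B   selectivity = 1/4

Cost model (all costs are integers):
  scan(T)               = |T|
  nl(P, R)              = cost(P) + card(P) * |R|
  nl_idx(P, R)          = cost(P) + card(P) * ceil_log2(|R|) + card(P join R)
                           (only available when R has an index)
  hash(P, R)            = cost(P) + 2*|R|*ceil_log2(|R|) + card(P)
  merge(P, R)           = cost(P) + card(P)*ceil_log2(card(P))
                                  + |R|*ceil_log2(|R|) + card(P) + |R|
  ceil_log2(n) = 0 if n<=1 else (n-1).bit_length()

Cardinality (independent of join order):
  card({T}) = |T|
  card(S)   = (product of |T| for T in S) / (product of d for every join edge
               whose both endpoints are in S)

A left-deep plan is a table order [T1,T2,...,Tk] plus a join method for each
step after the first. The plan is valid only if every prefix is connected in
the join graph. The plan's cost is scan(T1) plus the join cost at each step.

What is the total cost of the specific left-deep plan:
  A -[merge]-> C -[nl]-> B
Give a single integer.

step 1: scan A: cost=100, card=100
step 2: join C via merge
    card(P join C) = 100*40/(2) = 2000
    cost = 100 + 100*7 + 40*6 + 100 + 40 = 1180
step 3: join B via nl
    card(P join B) = 2000*80/(4) = 40000
    cost = 1180 + 2000*80 = 161180

161180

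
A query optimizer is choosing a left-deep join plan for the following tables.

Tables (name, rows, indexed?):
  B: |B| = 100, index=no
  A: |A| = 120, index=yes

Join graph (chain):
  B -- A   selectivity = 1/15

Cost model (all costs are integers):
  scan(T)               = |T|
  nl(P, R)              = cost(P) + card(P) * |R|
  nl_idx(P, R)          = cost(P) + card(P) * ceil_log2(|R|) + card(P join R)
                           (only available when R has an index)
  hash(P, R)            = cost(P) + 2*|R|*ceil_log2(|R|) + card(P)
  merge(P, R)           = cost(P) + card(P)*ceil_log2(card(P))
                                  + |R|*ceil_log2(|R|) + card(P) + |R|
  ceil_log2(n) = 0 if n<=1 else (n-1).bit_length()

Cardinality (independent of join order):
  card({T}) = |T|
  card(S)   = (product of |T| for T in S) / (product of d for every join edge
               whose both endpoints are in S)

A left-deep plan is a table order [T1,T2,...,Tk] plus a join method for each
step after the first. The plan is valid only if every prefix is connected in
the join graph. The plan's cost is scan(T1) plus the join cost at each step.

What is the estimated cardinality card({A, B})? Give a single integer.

800

Tables in S: A(120), B(100)
Edges inside S: B-A(d=15)
numerator = 120 * 100 = 12000
denominator = 15 = 15
card(S) = 12000 / 15 = 800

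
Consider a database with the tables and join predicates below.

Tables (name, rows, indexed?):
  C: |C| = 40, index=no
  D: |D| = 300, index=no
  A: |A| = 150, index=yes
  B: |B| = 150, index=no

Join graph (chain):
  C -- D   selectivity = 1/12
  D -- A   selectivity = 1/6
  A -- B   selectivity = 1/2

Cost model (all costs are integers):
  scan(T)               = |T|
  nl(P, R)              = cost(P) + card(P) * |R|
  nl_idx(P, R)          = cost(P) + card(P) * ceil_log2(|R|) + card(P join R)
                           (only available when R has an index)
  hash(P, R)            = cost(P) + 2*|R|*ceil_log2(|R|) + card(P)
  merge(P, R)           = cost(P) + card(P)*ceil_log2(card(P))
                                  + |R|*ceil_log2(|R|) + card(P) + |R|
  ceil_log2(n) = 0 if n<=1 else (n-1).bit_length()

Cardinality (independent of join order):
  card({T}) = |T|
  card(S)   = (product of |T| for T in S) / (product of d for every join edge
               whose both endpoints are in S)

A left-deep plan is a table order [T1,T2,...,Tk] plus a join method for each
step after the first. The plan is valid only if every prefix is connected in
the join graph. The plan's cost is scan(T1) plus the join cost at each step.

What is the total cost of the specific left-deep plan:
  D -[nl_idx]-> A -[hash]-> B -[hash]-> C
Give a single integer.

step 1: scan D: cost=300, card=300
step 2: join A via nl_idx
    card(P join A) = 300*150/(6) = 7500
    cost = 300 + 300*8 + 7500 = 10200
step 3: join B via hash
    card(P join B) = 7500*150/(2) = 562500
    cost = 10200 + 2*150*8 + 7500 = 20100
step 4: join C via hash
    card(P join C) = 562500*40/(12) = 1875000
    cost = 20100 + 2*40*6 + 562500 = 583080

583080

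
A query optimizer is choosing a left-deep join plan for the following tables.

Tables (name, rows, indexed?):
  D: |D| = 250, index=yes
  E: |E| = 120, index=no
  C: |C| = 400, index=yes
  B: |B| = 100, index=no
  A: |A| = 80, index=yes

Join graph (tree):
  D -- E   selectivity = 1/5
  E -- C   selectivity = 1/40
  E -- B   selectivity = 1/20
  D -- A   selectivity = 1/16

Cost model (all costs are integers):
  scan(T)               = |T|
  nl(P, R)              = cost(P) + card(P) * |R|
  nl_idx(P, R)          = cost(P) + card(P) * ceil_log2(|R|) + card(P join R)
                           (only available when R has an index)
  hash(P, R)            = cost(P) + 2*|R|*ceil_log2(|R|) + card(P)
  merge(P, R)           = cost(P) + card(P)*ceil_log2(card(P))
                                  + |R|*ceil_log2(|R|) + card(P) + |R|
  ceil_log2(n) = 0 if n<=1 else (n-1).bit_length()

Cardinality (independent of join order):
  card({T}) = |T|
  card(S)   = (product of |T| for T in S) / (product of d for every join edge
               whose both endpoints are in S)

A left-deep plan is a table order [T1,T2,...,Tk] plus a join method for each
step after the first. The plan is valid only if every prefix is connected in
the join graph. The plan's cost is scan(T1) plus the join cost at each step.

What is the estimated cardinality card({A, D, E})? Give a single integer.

30000

Tables in S: A(80), D(250), E(120)
Edges inside S: D-E(d=5), D-A(d=16)
numerator = 80 * 250 * 120 = 2400000
denominator = 5 * 16 = 80
card(S) = 2400000 / 80 = 30000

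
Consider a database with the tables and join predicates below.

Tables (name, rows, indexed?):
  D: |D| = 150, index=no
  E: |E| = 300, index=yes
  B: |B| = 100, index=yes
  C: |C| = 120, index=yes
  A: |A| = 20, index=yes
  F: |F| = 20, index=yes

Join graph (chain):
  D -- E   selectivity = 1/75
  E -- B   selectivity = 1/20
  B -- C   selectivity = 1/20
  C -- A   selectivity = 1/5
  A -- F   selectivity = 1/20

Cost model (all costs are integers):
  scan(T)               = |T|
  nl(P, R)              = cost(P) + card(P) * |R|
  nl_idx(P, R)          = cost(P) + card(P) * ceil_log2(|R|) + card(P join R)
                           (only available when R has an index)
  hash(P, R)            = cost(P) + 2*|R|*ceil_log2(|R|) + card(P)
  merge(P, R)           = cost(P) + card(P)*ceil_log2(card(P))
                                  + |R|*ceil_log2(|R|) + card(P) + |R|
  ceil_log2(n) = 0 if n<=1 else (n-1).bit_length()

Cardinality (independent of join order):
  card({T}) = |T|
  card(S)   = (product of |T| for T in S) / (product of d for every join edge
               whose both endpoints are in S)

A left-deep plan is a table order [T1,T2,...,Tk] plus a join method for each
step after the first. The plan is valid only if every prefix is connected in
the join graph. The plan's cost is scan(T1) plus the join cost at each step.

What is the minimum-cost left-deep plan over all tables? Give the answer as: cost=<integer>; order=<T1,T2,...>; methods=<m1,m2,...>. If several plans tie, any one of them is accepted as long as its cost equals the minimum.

Selinger DP (subsets sized 1..n):
  {D}: scan cost=150, card=150
  {E}: scan cost=300, card=300
  {B}: scan cost=100, card=100
  {C}: scan cost=120, card=120
  {A}: scan cost=20, card=20
  {F}: scan cost=20, card=20
  {DE}: card=600; try (E,nl_idx)→2100, (D,hash)→3000, (E,merge)→4500, (D,merge)→4650, (E,hash)→5700, (E,nl)→45150 …(+1); best=2100 via (E,nl_idx)
  {BE}: card=1500; try (B,hash)→2000, (E,nl_idx)→2500, (E,merge)→3900, (B,nl_idx)→3900, (B,merge)→4100, (E,hash)→5600 …(+2); best=2000 via (B,hash)
  {BC}: card=600; try (C,nl_idx)→1400, (B,nl_idx)→1560, (B,hash)→1640, (C,merge)→1860, (C,hash)→1880, (B,merge)→1880 …(+2); best=1400 via (C,nl_idx)
  {AC}: card=480; try (A,hash)→440, (C,nl_idx)→640, (C,merge)→1100, (A,merge)→1200, (A,nl_idx)→1200, (C,hash)→1720 …(+2); best=440 via (A,hash)
  {AF}: card=20; try (F,nl_idx)→140, (A,nl_idx)→140, (F,hash)→240, (A,hash)→240, (F,merge)→260, (A,merge)→260 …(+2); best=140 via (F,nl_idx)
  {BDE}: card=3000; try (B,hash)→4100, (D,hash)→5900, (B,nl_idx)→9300, (B,merge)→9500, (D,merge)→21350, (B,nl)→62100 …(+1); best=4100 via (B,hash)
  {BCE}: card=9000; try (C,hash)→5180, (E,hash)→7400, (E,merge)→11000, (E,nl_idx)→15800, (C,merge)→20960, (C,nl_idx)→21500 …(+2); best=5180 via (C,hash)
  {ABC}: card=2400; try (A,hash)→2200, (B,hash)→2320, (B,merge)→6040, (B,nl_idx)→6200, (A,nl_idx)→6800, (A,merge)→8120 …(+2); best=2200 via (A,hash)
  {ACF}: card=480; try (C,nl_idx)→760, (F,hash)→1120, (C,merge)→1220, (C,hash)→1840, (C,nl)→2540, (F,nl_idx)→3320 …(+2); best=760 via (C,nl_idx)
  {BCDE}: card=18000; try (C,hash)→8780, (D,hash)→16580, (C,nl_idx)→43100, (C,merge)→44060, (D,merge)→141530, (C,nl)→364100 …(+1); best=8780 via (C,hash)
  {ABCE}: card=36000; try (E,hash)→10000, (A,hash)→14380, (E,merge)→36400, (E,nl_idx)→59800, (A,nl_idx)→86180, (A,merge)→140300 …(+2); best=10000 via (E,hash)
  {ABCF}: card=2400; try (B,hash)→2640, (F,hash)→4800, (B,merge)→6360, (B,nl_idx)→6520, (F,nl_idx)→16600, (F,merge)→33520 …(+2); best=2640 via (B,hash)
  {ABCDE}: card=72000; try (A,hash)→26980, (D,hash)→48400, (A,nl_idx)→170780, (A,merge)→296900, (A,nl)→368780, (D,merge)→623350 …(+1); best=26980 via (A,hash)
  {ABCEF}: card=36000; try (E,hash)→10440, (E,merge)→36840, (F,hash)→46200, (E,nl_idx)→60240, (F,nl_idx)→226000, (F,merge)→622120 …(+2); best=10440 via (E,hash)
  {ABCDEF}: card=72000; try (D,hash)→48840, (F,hash)→99180, (F,nl_idx)→458980, (D,merge)→623790, (F,merge)→1323100, (F,nl)→1466980 …(+1); best=48840 via (D,hash)

cost=48840; order=A,F,C,B,E,D; methods=nl_idx,nl_idx,hash,hash,hash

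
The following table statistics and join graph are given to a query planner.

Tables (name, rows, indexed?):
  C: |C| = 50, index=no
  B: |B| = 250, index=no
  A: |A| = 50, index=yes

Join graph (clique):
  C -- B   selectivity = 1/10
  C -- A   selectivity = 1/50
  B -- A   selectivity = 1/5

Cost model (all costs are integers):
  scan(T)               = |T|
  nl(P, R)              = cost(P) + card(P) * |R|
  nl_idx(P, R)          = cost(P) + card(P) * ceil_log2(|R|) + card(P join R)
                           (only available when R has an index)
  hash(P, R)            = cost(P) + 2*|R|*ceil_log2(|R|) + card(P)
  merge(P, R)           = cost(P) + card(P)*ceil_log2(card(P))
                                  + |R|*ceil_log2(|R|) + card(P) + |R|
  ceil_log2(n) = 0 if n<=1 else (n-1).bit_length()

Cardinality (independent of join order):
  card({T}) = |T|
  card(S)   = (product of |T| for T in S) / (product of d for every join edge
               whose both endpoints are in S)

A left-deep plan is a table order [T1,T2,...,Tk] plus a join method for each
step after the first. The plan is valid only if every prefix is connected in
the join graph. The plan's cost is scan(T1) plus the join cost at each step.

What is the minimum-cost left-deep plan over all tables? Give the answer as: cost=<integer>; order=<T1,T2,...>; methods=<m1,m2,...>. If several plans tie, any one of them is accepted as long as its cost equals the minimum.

Selinger DP (subsets sized 1..n):
  {C}: scan cost=50, card=50
  {B}: scan cost=250, card=250
  {A}: scan cost=50, card=50
  {BC}: card=1250; try (C,hash)→1100, (B,merge)→2650, (C,merge)→2850, (B,hash)→4100, (B,nl)→12550, (C,nl)→12750; best=1100 via (C,hash)
  {AC}: card=50; try (A,nl_idx)→400, (C,hash)→700, (A,hash)→700, (C,merge)→750, (A,merge)→750, (C,nl)→2550 …(+1); best=400 via (A,nl_idx)
  {AB}: card=2500; try (A,hash)→1100, (B,merge)→2650, (A,merge)→2850, (B,hash)→4100, (A,nl_idx)→4250, (B,nl)→12550 …(+1); best=1100 via (A,hash)
  {ABC}: card=250; try (A,hash)→2950, (B,merge)→3000, (C,hash)→4200, (B,hash)→4450, (A,nl_idx)→8850, (B,nl)→12900 …(+4); best=2950 via (A,hash)

cost=2950; order=B,C,A; methods=hash,hash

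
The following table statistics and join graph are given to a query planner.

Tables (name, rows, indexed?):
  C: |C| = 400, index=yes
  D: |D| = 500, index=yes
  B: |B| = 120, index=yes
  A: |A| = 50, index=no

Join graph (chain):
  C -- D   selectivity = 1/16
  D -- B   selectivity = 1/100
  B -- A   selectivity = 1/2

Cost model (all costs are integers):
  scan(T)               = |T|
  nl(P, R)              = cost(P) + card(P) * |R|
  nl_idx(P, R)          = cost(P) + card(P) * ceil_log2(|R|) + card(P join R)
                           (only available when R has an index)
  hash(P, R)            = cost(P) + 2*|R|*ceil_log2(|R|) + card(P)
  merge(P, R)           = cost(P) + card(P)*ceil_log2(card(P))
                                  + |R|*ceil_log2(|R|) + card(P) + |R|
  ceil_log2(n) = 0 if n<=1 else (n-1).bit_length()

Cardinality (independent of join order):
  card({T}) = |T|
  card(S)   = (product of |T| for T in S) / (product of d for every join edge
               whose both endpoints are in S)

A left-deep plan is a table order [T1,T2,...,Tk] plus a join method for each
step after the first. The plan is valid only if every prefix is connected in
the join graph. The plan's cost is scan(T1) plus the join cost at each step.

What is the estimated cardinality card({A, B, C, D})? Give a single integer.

Tables in S: A(50), B(120), C(400), D(500)
Edges inside S: C-D(d=16), D-B(d=100), B-A(d=2)
numerator = 50 * 120 * 400 * 500 = 1200000000
denominator = 16 * 100 * 2 = 3200
card(S) = 1200000000 / 3200 = 375000

375000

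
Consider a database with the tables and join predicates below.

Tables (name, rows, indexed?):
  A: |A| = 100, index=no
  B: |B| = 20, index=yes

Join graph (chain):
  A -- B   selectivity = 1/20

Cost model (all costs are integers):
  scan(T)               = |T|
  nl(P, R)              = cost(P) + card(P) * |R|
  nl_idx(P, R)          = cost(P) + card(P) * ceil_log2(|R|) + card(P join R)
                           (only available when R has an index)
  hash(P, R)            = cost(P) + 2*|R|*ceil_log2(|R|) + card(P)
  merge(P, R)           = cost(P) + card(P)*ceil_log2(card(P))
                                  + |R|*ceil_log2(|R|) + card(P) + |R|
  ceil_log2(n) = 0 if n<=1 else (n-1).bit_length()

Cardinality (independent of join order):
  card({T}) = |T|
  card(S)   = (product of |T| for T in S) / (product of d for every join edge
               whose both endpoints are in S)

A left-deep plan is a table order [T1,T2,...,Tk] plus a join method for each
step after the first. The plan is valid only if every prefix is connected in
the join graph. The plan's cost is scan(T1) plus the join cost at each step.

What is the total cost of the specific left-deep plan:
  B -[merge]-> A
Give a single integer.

940

step 1: scan B: cost=20, card=20
step 2: join A via merge
    card(P join A) = 20*100/(20) = 100
    cost = 20 + 20*5 + 100*7 + 20 + 100 = 940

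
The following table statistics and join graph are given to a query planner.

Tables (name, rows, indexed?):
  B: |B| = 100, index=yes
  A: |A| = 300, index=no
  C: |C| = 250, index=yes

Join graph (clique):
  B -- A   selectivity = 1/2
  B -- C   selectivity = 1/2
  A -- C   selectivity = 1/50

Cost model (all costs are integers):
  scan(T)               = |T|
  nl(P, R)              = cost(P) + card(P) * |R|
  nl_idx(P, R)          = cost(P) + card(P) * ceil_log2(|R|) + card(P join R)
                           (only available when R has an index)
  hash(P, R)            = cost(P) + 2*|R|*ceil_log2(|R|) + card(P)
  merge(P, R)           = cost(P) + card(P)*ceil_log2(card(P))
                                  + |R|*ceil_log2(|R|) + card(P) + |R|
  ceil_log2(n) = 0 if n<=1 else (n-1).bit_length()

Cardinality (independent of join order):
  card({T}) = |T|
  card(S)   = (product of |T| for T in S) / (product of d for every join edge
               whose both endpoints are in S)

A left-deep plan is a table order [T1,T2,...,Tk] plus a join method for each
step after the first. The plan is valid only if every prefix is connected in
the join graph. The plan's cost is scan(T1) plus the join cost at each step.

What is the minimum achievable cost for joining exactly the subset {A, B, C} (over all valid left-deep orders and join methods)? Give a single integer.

7100

Selinger DP over subsets of {A,B,C}:
  {B}: scan cost=100, card=100
  {A}: scan cost=300, card=300
  {C}: scan cost=250, card=250
  {AB}: card=15000; try (B,hash)→2000, (A,merge)→3900, (B,merge)→4100, (A,hash)→5600, (B,nl_idx)→17400, (A,nl)→30100 …(+1); best=2000 via (B,hash)
  {BC}: card=12500; try (B,hash)→1900, (C,merge)→3150, (B,merge)→3300, (C,hash)→4200, (C,nl_idx)→13400, (B,nl_idx)→14500 …(+2); best=1900 via (B,hash)
  {AC}: card=1500; try (C,nl_idx)→4200, (C,hash)→4600, (A,merge)→5500, (C,merge)→5550, (A,hash)→5900, (A,nl)→75250 …(+1); best=4200 via (C,nl_idx)
  {ABC}: card=37500; try (B,hash)→7100, (A,hash)→19800, (C,hash)→21000, (B,merge)→23000, (B,nl_idx)→52200, (B,nl)→154200 …(+5); best=7100 via (B,hash)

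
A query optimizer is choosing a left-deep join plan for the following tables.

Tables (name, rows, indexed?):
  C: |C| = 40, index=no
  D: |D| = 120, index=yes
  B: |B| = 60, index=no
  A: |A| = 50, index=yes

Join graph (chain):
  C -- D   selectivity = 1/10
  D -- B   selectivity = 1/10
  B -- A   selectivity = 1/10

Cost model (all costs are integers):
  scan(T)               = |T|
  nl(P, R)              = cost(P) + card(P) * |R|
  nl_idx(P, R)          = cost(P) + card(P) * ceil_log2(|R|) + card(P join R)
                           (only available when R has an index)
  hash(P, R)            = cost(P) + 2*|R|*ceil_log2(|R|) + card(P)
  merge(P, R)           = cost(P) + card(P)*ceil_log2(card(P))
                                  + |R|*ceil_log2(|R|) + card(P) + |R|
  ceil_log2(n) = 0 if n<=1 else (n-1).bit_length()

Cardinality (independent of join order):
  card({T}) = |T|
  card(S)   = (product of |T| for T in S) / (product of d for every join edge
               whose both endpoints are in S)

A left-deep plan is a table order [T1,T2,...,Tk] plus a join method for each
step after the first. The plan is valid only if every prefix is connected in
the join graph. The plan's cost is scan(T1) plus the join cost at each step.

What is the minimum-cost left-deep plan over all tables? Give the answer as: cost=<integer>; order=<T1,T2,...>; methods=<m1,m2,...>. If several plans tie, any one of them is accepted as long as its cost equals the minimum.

Selinger DP (subsets sized 1..n):
  {C}: scan cost=40, card=40
  {D}: scan cost=120, card=120
  {B}: scan cost=60, card=60
  {A}: scan cost=50, card=50
  {CD}: card=480; try (C,hash)→720, (D,nl_idx)→800, (D,merge)→1280, (C,merge)→1360, (D,hash)→1760, (D,nl)→4840 …(+1); best=720 via (C,hash)
  {BD}: card=720; try (B,hash)→960, (D,nl_idx)→1200, (D,merge)→1440, (B,merge)→1500, (D,hash)→1800, (D,nl)→7260 …(+1); best=960 via (B,hash)
  {AB}: card=300; try (A,hash)→720, (A,nl_idx)→720, (B,hash)→820, (B,merge)→820, (A,merge)→830, (B,nl)→3050 …(+1); best=720 via (A,hash)
  {BCD}: card=2880; try (B,hash)→1920, (C,hash)→2160, (B,merge)→5940, (C,merge)→9160, (B,nl)→29520, (C,nl)→29760; best=1920 via (B,hash)
  {ABD}: card=3600; try (A,hash)→2280, (D,hash)→2700, (D,merge)→4680, (D,nl_idx)→6420, (A,nl_idx)→8880, (A,merge)→9230 …(+2); best=2280 via (A,hash)
  {ABCD}: card=14400; try (A,hash)→5400, (C,hash)→6360, (A,nl_idx)→33600, (A,merge)→39710, (C,merge)→49360, (A,nl)→145920 …(+1); best=5400 via (A,hash)

cost=5400; order=D,C,B,A; methods=hash,hash,hash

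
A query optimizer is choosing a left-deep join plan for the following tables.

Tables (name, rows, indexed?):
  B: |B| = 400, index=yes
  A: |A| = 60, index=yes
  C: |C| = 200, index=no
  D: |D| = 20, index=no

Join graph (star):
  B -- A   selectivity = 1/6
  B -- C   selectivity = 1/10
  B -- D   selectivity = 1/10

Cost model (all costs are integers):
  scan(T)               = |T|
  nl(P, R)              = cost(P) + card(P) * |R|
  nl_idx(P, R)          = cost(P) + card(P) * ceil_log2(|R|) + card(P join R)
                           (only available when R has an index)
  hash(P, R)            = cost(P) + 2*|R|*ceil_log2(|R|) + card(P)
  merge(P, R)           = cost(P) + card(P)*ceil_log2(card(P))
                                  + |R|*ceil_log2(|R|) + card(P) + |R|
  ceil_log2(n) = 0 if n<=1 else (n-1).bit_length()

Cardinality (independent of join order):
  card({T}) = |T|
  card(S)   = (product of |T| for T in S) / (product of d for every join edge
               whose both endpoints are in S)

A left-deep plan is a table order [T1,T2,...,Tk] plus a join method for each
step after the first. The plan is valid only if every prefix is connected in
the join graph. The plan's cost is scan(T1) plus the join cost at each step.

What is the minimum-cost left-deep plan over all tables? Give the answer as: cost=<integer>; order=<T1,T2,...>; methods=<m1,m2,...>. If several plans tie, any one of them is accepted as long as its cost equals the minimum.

Selinger DP (subsets sized 1..n):
  {B}: scan cost=400, card=400
  {A}: scan cost=60, card=60
  {C}: scan cost=200, card=200
  {D}: scan cost=20, card=20
  {AB}: card=4000; try (A,hash)→1520, (B,merge)→4480, (B,nl_idx)→4600, (A,merge)→4820, (A,nl_idx)→6800, (B,hash)→7320 …(+2); best=1520 via (A,hash)
  {BC}: card=8000; try (C,hash)→4000, (B,merge)→6000, (C,merge)→6200, (B,hash)→7600, (B,nl_idx)→10000, (B,nl)→80200 …(+1); best=4000 via (C,hash)
  {BD}: card=800; try (D,hash)→1000, (B,nl_idx)→1000, (B,merge)→4140, (D,merge)→4520, (B,hash)→7240, (B,nl)→8020 …(+1); best=1000 via (D,hash)
  {ABC}: card=80000; try (C,hash)→8720, (A,hash)→12720, (C,merge)→55320, (A,merge)→116420, (A,nl_idx)→132000, (A,nl)→484000 …(+1); best=8720 via (C,hash)
  {ABD}: card=8000; try (A,hash)→2520, (D,hash)→5720, (A,merge)→10220, (A,nl_idx)→13800, (A,nl)→49000, (D,merge)→53640 …(+1); best=2520 via (A,hash)
  {BCD}: card=16000; try (C,hash)→5000, (C,merge)→11600, (D,hash)→12200, (D,merge)→116120, (C,nl)→161000, (D,nl)→164000; best=5000 via (C,hash)
  {ABCD}: card=160000; try (C,hash)→13720, (A,hash)→21720, (D,hash)→88920, (C,merge)→116320, (A,merge)→245420, (A,nl_idx)→261000 …(+4); best=13720 via (C,hash)

cost=13720; order=B,D,A,C; methods=hash,hash,hash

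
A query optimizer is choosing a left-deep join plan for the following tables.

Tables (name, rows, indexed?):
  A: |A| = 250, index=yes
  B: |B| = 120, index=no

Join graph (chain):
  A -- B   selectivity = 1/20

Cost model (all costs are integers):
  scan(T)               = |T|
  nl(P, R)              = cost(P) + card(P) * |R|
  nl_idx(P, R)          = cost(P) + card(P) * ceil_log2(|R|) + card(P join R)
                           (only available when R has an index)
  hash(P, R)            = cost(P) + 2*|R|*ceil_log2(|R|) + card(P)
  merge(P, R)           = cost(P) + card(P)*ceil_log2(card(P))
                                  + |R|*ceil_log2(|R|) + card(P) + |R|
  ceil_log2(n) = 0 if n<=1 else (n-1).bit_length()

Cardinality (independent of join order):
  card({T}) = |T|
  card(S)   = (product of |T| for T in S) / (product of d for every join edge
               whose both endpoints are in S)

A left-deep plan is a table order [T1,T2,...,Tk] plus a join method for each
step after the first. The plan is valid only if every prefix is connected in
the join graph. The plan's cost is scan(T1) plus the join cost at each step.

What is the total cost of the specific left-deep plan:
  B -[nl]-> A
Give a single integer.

step 1: scan B: cost=120, card=120
step 2: join A via nl
    card(P join A) = 120*250/(20) = 1500
    cost = 120 + 120*250 = 30120

30120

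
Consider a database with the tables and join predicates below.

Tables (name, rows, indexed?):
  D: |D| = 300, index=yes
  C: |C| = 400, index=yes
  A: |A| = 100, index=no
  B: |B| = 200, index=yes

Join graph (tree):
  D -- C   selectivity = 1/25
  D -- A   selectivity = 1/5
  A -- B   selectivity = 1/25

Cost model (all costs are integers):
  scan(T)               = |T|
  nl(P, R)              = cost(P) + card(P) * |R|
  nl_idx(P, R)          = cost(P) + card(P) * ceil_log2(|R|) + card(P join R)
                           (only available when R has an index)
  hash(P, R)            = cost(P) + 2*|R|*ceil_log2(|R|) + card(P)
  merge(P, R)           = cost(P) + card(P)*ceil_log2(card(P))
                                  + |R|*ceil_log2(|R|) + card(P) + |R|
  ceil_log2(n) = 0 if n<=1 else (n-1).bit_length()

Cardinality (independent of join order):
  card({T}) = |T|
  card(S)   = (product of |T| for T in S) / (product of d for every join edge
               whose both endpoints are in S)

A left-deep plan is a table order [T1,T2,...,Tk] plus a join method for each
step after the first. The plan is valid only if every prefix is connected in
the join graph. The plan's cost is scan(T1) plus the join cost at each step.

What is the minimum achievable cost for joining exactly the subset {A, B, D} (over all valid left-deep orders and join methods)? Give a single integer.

7900

Selinger DP over subsets of {A,B,D}:
  {D}: scan cost=300, card=300
  {A}: scan cost=100, card=100
  {B}: scan cost=200, card=200
  {AD}: card=6000; try (A,hash)→2000, (D,merge)→3900, (A,merge)→4100, (D,hash)→5600, (D,nl_idx)→7000, (D,nl)→30100 …(+1); best=2000 via (A,hash)
  {AB}: card=800; try (B,nl_idx)→1700, (A,hash)→1800, (B,merge)→2700, (A,merge)→2800, (B,hash)→3400, (B,nl)→20100 …(+1); best=1700 via (B,nl_idx)
  {ABD}: card=48000; try (D,hash)→7900, (B,hash)→11200, (D,merge)→13500, (D,nl_idx)→56900, (B,merge)→87800, (B,nl_idx)→98000 …(+2); best=7900 via (D,hash)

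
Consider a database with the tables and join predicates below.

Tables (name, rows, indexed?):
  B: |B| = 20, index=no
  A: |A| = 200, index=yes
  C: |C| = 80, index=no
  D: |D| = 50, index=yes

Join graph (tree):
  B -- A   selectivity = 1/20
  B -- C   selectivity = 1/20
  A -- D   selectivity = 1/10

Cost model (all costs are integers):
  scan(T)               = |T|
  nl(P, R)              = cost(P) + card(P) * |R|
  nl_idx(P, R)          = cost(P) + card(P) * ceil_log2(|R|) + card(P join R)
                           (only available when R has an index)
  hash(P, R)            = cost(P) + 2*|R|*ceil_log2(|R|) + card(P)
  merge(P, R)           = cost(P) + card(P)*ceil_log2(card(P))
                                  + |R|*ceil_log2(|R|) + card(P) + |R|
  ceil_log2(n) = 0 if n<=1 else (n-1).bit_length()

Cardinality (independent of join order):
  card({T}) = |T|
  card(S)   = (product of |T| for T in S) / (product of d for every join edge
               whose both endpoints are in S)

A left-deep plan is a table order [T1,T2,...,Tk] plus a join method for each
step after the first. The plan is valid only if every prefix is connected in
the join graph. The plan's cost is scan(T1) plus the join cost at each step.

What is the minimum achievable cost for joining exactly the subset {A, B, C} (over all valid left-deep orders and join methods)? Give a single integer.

1700

Selinger DP over subsets of {A,B,C}:
  {B}: scan cost=20, card=20
  {A}: scan cost=200, card=200
  {C}: scan cost=80, card=80
  {AB}: card=200; try (A,nl_idx)→380, (B,hash)→600, (A,merge)→1940, (B,merge)→2120, (A,hash)→3240, (A,nl)→4020 …(+1); best=380 via (A,nl_idx)
  {BC}: card=80; try (B,hash)→360, (C,merge)→780, (B,merge)→840, (C,hash)→1160, (C,nl)→1620, (B,nl)→1680; best=360 via (B,hash)
  {ABC}: card=800; try (C,hash)→1700, (A,nl_idx)→1800, (A,merge)→2800, (C,merge)→2820, (A,hash)→3640, (A,nl)→16360 …(+1); best=1700 via (C,hash)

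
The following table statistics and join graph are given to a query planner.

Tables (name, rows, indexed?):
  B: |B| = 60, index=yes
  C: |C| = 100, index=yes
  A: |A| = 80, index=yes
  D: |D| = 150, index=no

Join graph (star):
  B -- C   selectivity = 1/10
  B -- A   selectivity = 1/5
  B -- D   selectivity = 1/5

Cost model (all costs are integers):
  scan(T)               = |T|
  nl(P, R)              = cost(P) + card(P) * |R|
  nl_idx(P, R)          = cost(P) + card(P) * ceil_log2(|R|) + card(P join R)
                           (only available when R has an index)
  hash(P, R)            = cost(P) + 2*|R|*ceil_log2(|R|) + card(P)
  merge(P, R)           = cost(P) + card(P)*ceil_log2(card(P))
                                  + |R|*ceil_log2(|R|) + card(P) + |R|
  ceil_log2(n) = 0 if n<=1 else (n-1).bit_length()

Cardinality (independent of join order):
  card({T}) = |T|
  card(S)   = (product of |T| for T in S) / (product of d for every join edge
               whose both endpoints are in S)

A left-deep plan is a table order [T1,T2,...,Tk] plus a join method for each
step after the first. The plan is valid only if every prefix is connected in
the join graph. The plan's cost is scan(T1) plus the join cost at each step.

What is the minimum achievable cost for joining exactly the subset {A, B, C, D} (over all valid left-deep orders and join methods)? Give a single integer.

14640

Selinger DP over subsets of {A,B,C,D}:
  {B}: scan cost=60, card=60
  {C}: scan cost=100, card=100
  {A}: scan cost=80, card=80
  {D}: scan cost=150, card=150
  {BC}: card=600; try (B,hash)→920, (C,nl_idx)→1080, (C,merge)→1280, (B,nl_idx)→1300, (B,merge)→1320, (C,hash)→1520 …(+2); best=920 via (B,hash)
  {AB}: card=960; try (B,hash)→880, (A,merge)→1120, (B,merge)→1140, (A,hash)→1240, (A,nl_idx)→1440, (B,nl_idx)→1520 …(+2); best=880 via (B,hash)
  {BD}: card=1800; try (B,hash)→1020, (D,merge)→1830, (B,merge)→1920, (D,hash)→2520, (B,nl_idx)→2850, (D,nl)→9060 …(+1); best=1020 via (B,hash)
  {ABC}: card=9600; try (A,hash)→2640, (C,hash)→3240, (A,merge)→8160, (C,merge)→12240, (A,nl_idx)→14720, (C,nl_idx)→17200 …(+2); best=2640 via (A,hash)
  {BCD}: card=18000; try (D,hash)→3920, (C,hash)→4220, (D,merge)→8870, (C,merge)→23420, (C,nl_idx)→31620, (D,nl)→90920 …(+1); best=3920 via (D,hash)
  {ABD}: card=28800; try (A,hash)→3940, (D,hash)→4240, (D,merge)→12790, (A,merge)→23260, (A,nl_idx)→42420, (D,nl)→144880 …(+1); best=3940 via (A,hash)
  {ABCD}: card=288000; try (D,hash)→14640, (A,hash)→23040, (C,hash)→34140, (D,merge)→147990, (A,merge)→292560, (A,nl_idx)→417920 …(+5); best=14640 via (D,hash)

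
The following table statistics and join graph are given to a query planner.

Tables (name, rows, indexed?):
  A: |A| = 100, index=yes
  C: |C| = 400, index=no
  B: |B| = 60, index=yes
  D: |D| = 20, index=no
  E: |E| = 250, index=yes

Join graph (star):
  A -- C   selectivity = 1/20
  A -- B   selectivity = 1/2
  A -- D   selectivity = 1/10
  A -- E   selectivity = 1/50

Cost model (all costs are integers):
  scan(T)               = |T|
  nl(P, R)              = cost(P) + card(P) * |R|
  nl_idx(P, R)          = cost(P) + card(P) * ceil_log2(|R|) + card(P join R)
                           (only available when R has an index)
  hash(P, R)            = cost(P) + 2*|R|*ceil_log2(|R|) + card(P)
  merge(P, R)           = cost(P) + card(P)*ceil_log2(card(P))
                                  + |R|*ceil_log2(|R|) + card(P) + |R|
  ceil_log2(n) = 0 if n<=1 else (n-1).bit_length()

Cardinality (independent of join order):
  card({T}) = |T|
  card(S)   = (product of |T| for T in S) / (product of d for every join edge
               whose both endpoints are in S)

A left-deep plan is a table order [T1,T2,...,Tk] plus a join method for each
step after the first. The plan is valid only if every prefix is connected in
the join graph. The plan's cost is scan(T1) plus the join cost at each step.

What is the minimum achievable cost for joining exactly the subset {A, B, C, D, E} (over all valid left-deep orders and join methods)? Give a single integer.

31020

Selinger DP over subsets of {A,B,C,D,E}:
  {A}: scan cost=100, card=100
  {C}: scan cost=400, card=400
  {B}: scan cost=60, card=60
  {D}: scan cost=20, card=20
  {E}: scan cost=250, card=250
  {AC}: card=2000; try (A,hash)→2200, (C,merge)→4900, (A,merge)→5200, (A,nl_idx)→5200, (C,hash)→7400, (C,nl)→40100 …(+1); best=2200 via (A,hash)
  {AB}: card=3000; try (B,hash)→920, (A,merge)→1280, (B,merge)→1320, (A,hash)→1520, (A,nl_idx)→3480, (B,nl_idx)→3700 …(+2); best=920 via (B,hash)
  {AD}: card=200; try (A,nl_idx)→360, (D,hash)→400, (A,merge)→940, (D,merge)→1020, (A,hash)→1440, (A,nl)→2020 …(+1); best=360 via (A,nl_idx)
  {AE}: card=500; try (E,nl_idx)→1400, (A,hash)→1900, (A,nl_idx)→2500, (E,merge)→3150, (A,merge)→3300, (E,hash)→4200 …(+2); best=1400 via (E,nl_idx)
  {ABC}: card=60000; try (B,hash)→4920, (C,hash)→11120, (B,merge)→26620, (C,merge)→43920, (B,nl_idx)→74200, (B,nl)→122200 …(+1); best=4920 via (B,hash)
  {ACD}: card=4000; try (D,hash)→4400, (C,merge)→6160, (C,hash)→7760, (D,merge)→26320, (D,nl)→42200, (C,nl)→80360; best=4400 via (D,hash)
  {ACE}: card=10000; try (E,hash)→8200, (C,hash)→9100, (C,merge)→10400, (E,nl_idx)→28200, (E,merge)→28450, (C,nl)→201400 …(+1); best=8200 via (E,hash)
  {ABD}: card=6000; try (B,hash)→1280, (B,merge)→2580, (D,hash)→4120, (B,nl_idx)→7560, (B,nl)→12360, (D,merge)→40040 …(+1); best=1280 via (B,hash)
  {ABE}: card=15000; try (B,hash)→2620, (B,merge)→6820, (E,hash)→7920, (B,nl_idx)→19400, (B,nl)→31400, (E,nl_idx)→39920 …(+2); best=2620 via (B,hash)
  {ADE}: card=1000; try (D,hash)→2100, (E,nl_idx)→2960, (E,merge)→4410, (E,hash)→4560, (D,merge)→6520, (D,nl)→11400 …(+1); best=2100 via (D,hash)
  {ABCD}: card=120000; try (B,hash)→9120, (C,hash)→14480, (B,merge)→56820, (D,hash)→65120, (C,merge)→89280, (B,nl_idx)→148400 …(+4); best=9120 via (B,hash)
  {ABCE}: card=300000; try (B,hash)→18920, (C,hash)→24820, (E,hash)→68920, (B,merge)→158620, (C,merge)→231620, (B,nl_idx)→368200 …(+5); best=18920 via (B,hash)
  {ACDE}: card=20000; try (C,hash)→10300, (E,hash)→12400, (C,merge)→17100, (D,hash)→18400, (E,nl_idx)→56400, (E,merge)→58650 …(+4); best=10300 via (C,hash)
  {ABDE}: card=30000; try (B,hash)→3820, (E,hash)→11280, (B,merge)→13520, (D,hash)→17820, (B,nl_idx)→38100, (B,nl)→62100 …(+5); best=3820 via (B,hash)
  {ABCDE}: card=600000; try (B,hash)→31020, (C,hash)→41020, (E,hash)→133120, (D,hash)→319120, (B,merge)→330720, (C,merge)→487820 …(+8); best=31020 via (B,hash)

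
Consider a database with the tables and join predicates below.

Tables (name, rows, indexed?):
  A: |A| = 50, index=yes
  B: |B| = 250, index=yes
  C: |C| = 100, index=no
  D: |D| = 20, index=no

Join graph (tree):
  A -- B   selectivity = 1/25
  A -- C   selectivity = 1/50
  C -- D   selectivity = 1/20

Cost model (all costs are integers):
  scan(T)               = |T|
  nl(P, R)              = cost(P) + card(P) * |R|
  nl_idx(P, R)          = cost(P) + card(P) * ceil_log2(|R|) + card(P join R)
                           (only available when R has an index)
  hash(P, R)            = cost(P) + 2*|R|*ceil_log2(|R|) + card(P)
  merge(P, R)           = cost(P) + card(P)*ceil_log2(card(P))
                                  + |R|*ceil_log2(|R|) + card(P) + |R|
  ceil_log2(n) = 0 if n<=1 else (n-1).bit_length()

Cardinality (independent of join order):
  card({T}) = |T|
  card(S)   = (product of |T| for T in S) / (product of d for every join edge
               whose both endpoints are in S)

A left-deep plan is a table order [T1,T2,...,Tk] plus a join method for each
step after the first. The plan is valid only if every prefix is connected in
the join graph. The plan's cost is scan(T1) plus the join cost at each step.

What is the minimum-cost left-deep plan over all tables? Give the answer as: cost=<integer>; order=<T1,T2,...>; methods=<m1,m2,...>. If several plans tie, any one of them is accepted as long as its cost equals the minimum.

Selinger DP (subsets sized 1..n):
  {A}: scan cost=50, card=50
  {B}: scan cost=250, card=250
  {C}: scan cost=100, card=100
  {D}: scan cost=20, card=20
  {AB}: card=500; try (B,nl_idx)→950, (A,hash)→1100, (A,nl_idx)→2250, (B,merge)→2650, (A,merge)→2850, (B,hash)→4100 …(+2); best=950 via (B,nl_idx)
  {AC}: card=100; try (A,hash)→800, (A,nl_idx)→800, (C,merge)→1200, (A,merge)→1250, (C,hash)→1500, (C,nl)→5050 …(+1); best=800 via (A,hash)
  {CD}: card=100; try (D,hash)→400, (C,merge)→940, (D,merge)→1020, (C,hash)→1440, (C,nl)→2020, (D,nl)→2100; best=400 via (D,hash)
  {ABC}: card=1000; try (B,nl_idx)→2600, (C,hash)→2850, (B,merge)→3850, (B,hash)→4900, (C,merge)→6750, (B,nl)→25800 …(+1); best=2600 via (B,nl_idx)
  {ACD}: card=100; try (D,hash)→1100, (A,hash)→1100, (A,nl_idx)→1100, (A,merge)→1550, (D,merge)→1720, (D,nl)→2800 …(+1); best=1100 via (D,hash)
  {ABCD}: card=1000; try (B,nl_idx)→2900, (D,hash)→3800, (B,merge)→4150, (B,hash)→5200, (D,merge)→13720, (D,nl)→22600 …(+1); best=2900 via (B,nl_idx)

cost=2900; order=C,A,D,B; methods=hash,hash,nl_idx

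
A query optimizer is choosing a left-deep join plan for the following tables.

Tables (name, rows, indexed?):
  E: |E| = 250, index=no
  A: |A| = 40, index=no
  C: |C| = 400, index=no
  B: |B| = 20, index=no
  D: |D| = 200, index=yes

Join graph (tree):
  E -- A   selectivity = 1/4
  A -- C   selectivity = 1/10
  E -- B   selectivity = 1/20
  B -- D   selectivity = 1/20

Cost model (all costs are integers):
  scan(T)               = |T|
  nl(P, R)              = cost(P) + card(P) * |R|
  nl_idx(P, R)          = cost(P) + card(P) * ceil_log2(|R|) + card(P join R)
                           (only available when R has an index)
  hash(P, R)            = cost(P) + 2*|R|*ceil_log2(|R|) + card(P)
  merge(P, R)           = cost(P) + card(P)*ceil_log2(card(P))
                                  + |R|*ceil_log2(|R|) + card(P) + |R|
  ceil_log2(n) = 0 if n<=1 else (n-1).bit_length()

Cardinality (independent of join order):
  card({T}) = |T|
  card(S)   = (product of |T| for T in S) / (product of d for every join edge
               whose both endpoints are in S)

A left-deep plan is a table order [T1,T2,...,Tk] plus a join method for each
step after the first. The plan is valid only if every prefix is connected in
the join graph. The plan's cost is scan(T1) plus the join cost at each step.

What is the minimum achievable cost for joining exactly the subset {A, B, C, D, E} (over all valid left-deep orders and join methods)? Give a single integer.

39330

Selinger DP over subsets of {A,B,C,D,E}:
  {E}: scan cost=250, card=250
  {A}: scan cost=40, card=40
  {C}: scan cost=400, card=400
  {B}: scan cost=20, card=20
  {D}: scan cost=200, card=200
  {AE}: card=2500; try (A,hash)→980, (E,merge)→2570, (A,merge)→2780, (E,hash)→4080, (E,nl)→10040, (A,nl)→10250; best=980 via (A,hash)
  {BE}: card=250; try (B,hash)→700, (E,merge)→2390, (B,merge)→2620, (E,hash)→4040, (E,nl)→5020, (B,nl)→5250; best=700 via (B,hash)
  {AC}: card=1600; try (A,hash)→1280, (C,merge)→4320, (A,merge)→4680, (C,hash)→7280, (C,nl)→16040, (A,nl)→16400; best=1280 via (A,hash)
  {BD}: card=200; try (D,nl_idx)→380, (B,hash)→600, (D,merge)→1940, (B,merge)→2120, (D,hash)→3240, (D,nl)→4020 …(+1); best=380 via (D,nl_idx)
  {ACE}: card=100000; try (E,hash)→6880, (C,hash)→10680, (E,merge)→22730, (C,merge)→37480, (E,nl)→401280, (C,nl)→1000980; best=6880 via (E,hash)
  {ABE}: card=2500; try (A,hash)→1430, (A,merge)→3230, (B,hash)→3680, (A,nl)→10700, (B,merge)→33600, (B,nl)→50980; best=1430 via (A,hash)
  {BDE}: card=2500; try (D,hash)→4150, (E,merge)→4430, (E,hash)→4580, (D,merge)→4750, (D,nl_idx)→5200, (E,nl)→50380 …(+1); best=4150 via (D,hash)
  {ABCE}: card=100000; try (C,hash)→11130, (C,merge)→37930, (B,hash)→107080, (C,nl)→1001430, (B,merge)→1807000, (B,nl)→2006880; best=11130 via (C,hash)
  {ABDE}: card=25000; try (D,hash)→7130, (A,hash)→7130, (D,merge)→35730, (A,merge)→36930, (D,nl_idx)→46430, (A,nl)→104150 …(+1); best=7130 via (D,hash)
  {ABCDE}: card=1000000; try (C,hash)→39330, (D,hash)→114330, (C,merge)→411130, (D,nl_idx)→1811130, (D,merge)→1812930, (C,nl)→10007130 …(+1); best=39330 via (C,hash)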